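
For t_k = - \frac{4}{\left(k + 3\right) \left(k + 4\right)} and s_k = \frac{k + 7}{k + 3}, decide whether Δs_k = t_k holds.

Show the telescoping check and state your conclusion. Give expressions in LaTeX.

valid (s_(k+1) − s_k reduces to t_k)

s_(k+1) = (k + 8)/(k + 4)
s_(k+1) − s_k = -4/(k**2 + 7*k + 12)
(s_(k+1) − s_k) − t_k = 0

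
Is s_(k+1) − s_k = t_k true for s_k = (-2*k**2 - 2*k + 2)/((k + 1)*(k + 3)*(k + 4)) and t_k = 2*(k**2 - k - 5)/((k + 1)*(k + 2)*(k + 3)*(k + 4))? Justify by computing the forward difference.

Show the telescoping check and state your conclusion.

s_(k+1) = 2*(-k - (k + 1)**2)/((k + 2)*(k + 4)*(k + 5))
s_(k+1) − s_k = 2*(k**3 - 10*k - 13)/(k**5 + 15*k**4 + 85*k**3 + 225*k**2 + 274*k + 120)
(s_(k+1) − s_k) − t_k = 8*(3 - k**2)/(k**5 + 15*k**4 + 85*k**3 + 225*k**2 + 274*k + 120)

Invalid: residual 8*(3 - k**2)/(k**5 + 15*k**4 + 85*k**3 + 225*k**2 + 274*k + 120) ≠ 0.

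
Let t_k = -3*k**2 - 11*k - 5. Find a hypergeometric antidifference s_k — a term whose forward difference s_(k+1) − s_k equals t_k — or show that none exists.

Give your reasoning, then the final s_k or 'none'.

s_k = k**2*(-k - 4)

The ratio is (3*k**2 + 17*k + 19)/(3*k**2 + 11*k + 5).
Gosper form: A/B · C(k+1)/C(k) with A=1, B=1, C=k**2 + 11*k/3 + 5/3.
Need (1)·f(k+1) − (1)·f(k) = k**2 + 11*k/3 + 5/3.
From deg A=0, deg B=0, deg C=2: d=3.
Coefficient equations give f(k) = k**2*(k + 4)/3.
Then R = B(k−1)f/C = k**2*(k + 4)/(3*k**2 + 11*k + 5), so s_k = R(k)·t_k = k**2*(-k - 4).
Δs = -3*k**2 - 11*k - 5, as required.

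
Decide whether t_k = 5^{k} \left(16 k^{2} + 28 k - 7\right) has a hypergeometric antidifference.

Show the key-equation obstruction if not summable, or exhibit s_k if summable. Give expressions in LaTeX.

t_(k+1)/t_k = 5*(16*k**2 + 60*k + 37)/(16*k**2 + 28*k - 7).
So A=5 and B=1, with C=k**2 + 7*k/4 - 7/16.
Solve (5)·f(k+1) − (1)·f(k) = k**2 + 7*k/4 - 7/16.
deg f ≤ 2 (via 0,0,2).
Solve for f: f(k) = (4*k**2 - 3*k - 3)/16 (degree 2 ≤ 2).
So s_k = (B(k−1)f/C)·t_k = ((4*k**2 - 3*k - 3)/(16*k**2 + 28*k - 7))·t_k = 5**k*(4*k**2 - 3*k - 3).
s_(k+1) − s_k = 5**k*(16*k**2 + 28*k - 7) = t_k.

Yes. s_k = 5^{k} \left(4 k^{2} - 3 k - 3\right).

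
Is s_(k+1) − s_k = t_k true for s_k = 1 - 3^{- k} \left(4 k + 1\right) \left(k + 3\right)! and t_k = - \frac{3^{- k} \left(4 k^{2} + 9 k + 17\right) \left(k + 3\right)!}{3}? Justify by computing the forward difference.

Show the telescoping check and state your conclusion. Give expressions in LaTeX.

s_(k+1) = -3**(-k - 1)*(4*k + 5)*factorial(k + 4) + 1
s_(k+1) − s_k = -(4*k**2 + 9*k + 17)*factorial(k + 3)/(3*3**k)
(s_(k+1) − s_k) − t_k = 0

Valid: the claim telescopes to t_k.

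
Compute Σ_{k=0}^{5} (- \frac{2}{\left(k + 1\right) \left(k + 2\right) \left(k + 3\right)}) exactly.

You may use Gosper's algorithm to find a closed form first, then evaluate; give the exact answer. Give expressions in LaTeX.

Σ = -27/56

Ratio r(k) = (k + 1)/(k + 4).
Take A(k)=k + 1, B(k)=k + 4, C(k)=1.
f must satisfy (k + 1)·f(k+1) − (k + 3)·f(k) = 1.
From deg A=1, deg B=1, deg C=0: d=2.
Solve for f: f(k) = k*(k + 3)/4 (degree 2 ≤ 2).
R(k) = B(k−1)·f(k)/C(k) = k*(k + 3)**2/4; s_k = R·t_k = k*(-k - 3)/(2*(k + 1)*(k + 2)).
Check: Δs_k = -2/(k**3 + 6*k**2 + 11*k + 6). ✓
Telescoping: Σ = s_(6) − s_(0) = -27/56 − (0) = -27/56.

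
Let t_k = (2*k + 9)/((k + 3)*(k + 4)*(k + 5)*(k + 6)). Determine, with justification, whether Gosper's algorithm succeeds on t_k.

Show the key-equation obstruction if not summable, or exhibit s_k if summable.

Step 1: r(k) = (k + 3)*(2*k + 11)/((k + 7)*(2*k + 9)).
So A=k + 3 and B=k + 7, with C=k + 9/2.
Key eq: (k + 3)·f(k+1) = (k + 6)·f(k) + (k + 9/2).
Bound: deg f ≤ 3.
Match coefficients ⇒ f(k) = k*(k + 4)*(k + 8)/30.
So s_k = (B(k−1)f/C)·t_k = (k*(k + 4)*(k + 6)*(k + 8)/(15*(2*k + 9)))·t_k = k*(k + 8)/(15*(k**2 + 8*k + 15)).
Check: Δs_k = (2*k + 9)/(k**4 + 18*k**3 + 119*k**2 + 342*k + 360). ✓

Yes. s_k = k*(k + 8)/(15*(k**2 + 8*k + 15)).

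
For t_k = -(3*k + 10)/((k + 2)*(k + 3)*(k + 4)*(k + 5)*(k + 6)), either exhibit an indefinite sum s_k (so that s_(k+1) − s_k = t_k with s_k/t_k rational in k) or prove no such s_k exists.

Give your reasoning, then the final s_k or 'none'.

Compute t_(k+1)/t_k: get (k + 2)*(3*k + 13)/((k + 7)*(3*k + 10)).
So A=k + 2 and B=k + 7, with C=k + 10/3.
f must satisfy (k + 2)·f(k+1) − (k + 6)·f(k) = k + 10/3.
deg f ≤ 4 (via 1,1,1).
Solving with deg f ≤ 4: f(k) = k*(k + 3)*(k**2 + 11*k + 38)/120.
So s_k = (B(k−1)f/C)·t_k = (k*(k + 3)*(k + 6)*(k**2 + 11*k + 38)/(40*(3*k + 10)))·t_k = k*(-k**2 - 11*k - 38)/(40*(k**3 + 11*k**2 + 38*k + 40)).
Δs = (-3*k - 10)/(k**5 + 20*k**4 + 155*k**3 + 580*k**2 + 1044*k + 720), as required.

s_k = k*(-k**2 - 11*k - 38)/(40*(k**3 + 11*k**2 + 38*k + 40))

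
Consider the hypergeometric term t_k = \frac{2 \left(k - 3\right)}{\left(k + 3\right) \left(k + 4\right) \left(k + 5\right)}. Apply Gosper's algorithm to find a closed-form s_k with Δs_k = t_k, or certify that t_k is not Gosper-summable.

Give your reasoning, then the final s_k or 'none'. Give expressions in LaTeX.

The ratio is (k - 2)*(k + 3)/((k - 3)*(k + 6)).
A = k + 3, B = k + 6, C = k - 3.
Solve (k + 3)·f(k+1) − (k + 5)·f(k) = k - 3.
deg f ≤ 2 (via 1,1,1).
A polynomial solution: f(k) = -k.
Get s_k = R·t_k = -2*k/((k + 3)*(k + 4)) with R(k) = B(k−1)f(k)/C(k) = -k*(k + 5)/(k - 3).
Verify: 2*(k - 3)/(k**3 + 12*k**2 + 47*k + 60) matches t_k.

s_k = - \frac{2 k}{\left(k + 3\right) \left(k + 4\right)}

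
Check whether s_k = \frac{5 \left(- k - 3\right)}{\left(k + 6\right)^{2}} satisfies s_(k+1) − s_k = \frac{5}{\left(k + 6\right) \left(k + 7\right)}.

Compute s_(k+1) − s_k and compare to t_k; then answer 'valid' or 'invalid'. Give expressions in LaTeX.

s_(k+1) = 5*(-k - 4)/(k + 7)**2
s_(k+1) − s_k = 5*(k**2 + 7*k + 3)/(k**4 + 26*k**3 + 253*k**2 + 1092*k + 1764)
(s_(k+1) − s_k) − t_k = 15*(-2*k - 13)/(k**4 + 26*k**3 + 253*k**2 + 1092*k + 1764)

Invalid: residual \frac{15 \left(- 2 k - 13\right)}{k^{4} + 26 k^{3} + 253 k^{2} + 1092 k + 1764} ≠ 0.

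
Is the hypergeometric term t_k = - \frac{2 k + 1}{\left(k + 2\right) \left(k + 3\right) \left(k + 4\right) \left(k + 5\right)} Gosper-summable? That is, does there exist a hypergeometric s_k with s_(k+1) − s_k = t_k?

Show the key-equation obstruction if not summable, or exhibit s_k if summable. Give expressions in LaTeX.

t_(k+1)/t_k = (k + 2)*(2*k + 3)/((k + 6)*(2*k + 1)).
Gosper form: A/B · C(k+1)/C(k) with A=k + 2, B=k + 6, C=k + 1/2.
Key eq: (k + 2)·f(k+1) = (k + 5)·f(k) + (k + 1/2).
Bound: deg f ≤ 3.
Solve for f: f(k) = k*(k**2 + 9*k + 2)/48 (degree 3 ≤ 3).
Get s_k = R·t_k = k*(-k**2 - 9*k - 2)/(24*(k + 2)*(k + 3)*(k + 4)) with R(k) = B(k−1)f(k)/C(k) = k*(k + 5)*(k**2 + 9*k + 2)/(24*(2*k + 1)).
Verify: (-2*k - 1)/(k**4 + 14*k**3 + 71*k**2 + 154*k + 120) matches t_k.

Yes. s_k = \frac{k \left(- k^{2} - 9 k - 2\right)}{24 \left(k + 2\right) \left(k + 3\right) \left(k + 4\right)}.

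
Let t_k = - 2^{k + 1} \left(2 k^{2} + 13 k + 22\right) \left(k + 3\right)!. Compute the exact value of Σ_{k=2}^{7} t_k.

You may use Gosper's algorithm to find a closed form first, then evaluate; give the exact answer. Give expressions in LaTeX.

Σ = -204374012160

Ratio r(k) = 2*(2*k**3 + 25*k**2 + 105*k + 148)/(2*k**2 + 13*k + 22).
Normal form (A,B,C) = (2*k + 8, 1, k**2 + 13*k/2 + 11).
Need (2*k + 8)·f(k+1) − (1)·f(k) = k**2 + 13*k/2 + 11.
deg f ≤ 1 (via 1,0,2).
Match coefficients ⇒ f(k) = (k + 2)/2.
Get s_k = R·t_k = -2**(k + 1)*(k + 2)*factorial(k + 3) with R(k) = B(k−1)f(k)/C(k) = (k + 2)/(2*k**2 + 13*k + 22).
Verify: -2**(k + 1)*(2*k**2 + 13*k + 22)*factorial(k + 3) matches t_k.
Sum = s_(8) − s_(2); s_(8) = -204374016000, s_(2) = -3840 ⇒ -204374012160.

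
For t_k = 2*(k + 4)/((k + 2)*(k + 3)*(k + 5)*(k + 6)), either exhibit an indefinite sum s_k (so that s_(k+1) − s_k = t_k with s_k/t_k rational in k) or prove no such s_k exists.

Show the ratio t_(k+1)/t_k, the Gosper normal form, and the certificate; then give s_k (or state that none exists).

Step 1: r(k) = (k + 2)*(k + 5)**2/((k + 4)**2*(k + 7)).
So A=k + 2 and B=k + 7, with C=k**2 + 8*k + 16.
Solve (k + 2)·f(k+1) − (k + 6)·f(k) = k**2 + 8*k + 16.
Degrees (1,1,2) ⇒ d ≤ 4.
Solve for f: f(k) = k*(k + 3)*(k + 4)*(k + 7)/20 (degree 4 ≤ 4).
R(k) = B(k−1)·f(k)/C(k) = k*(k + 3)*(k + 6)*(k + 7)/(20*(k + 4)); s_k = R·t_k = k*(k + 7)/(10*(k**2 + 7*k + 10)).
Δs = 2*(k + 4)/(k**4 + 16*k**3 + 91*k**2 + 216*k + 180), as required.

s_k = k*(k + 7)/(10*(k**2 + 7*k + 10))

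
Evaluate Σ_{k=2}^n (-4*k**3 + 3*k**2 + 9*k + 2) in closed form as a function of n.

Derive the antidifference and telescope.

S(n) = -n**4 - n**3 + 5*n**2 + 7*n - 10

r(k) = (4*k**3 + 9*k**2 - 3*k - 10)/(4*k**3 - 3*k**2 - 9*k - 2) after simplifying.
A = 1, B = 1, C = k**3 - 3*k**2/4 - 9*k/4 - 1/2.
Need (1)·f(k+1) − (1)·f(k) = k**3 - 3*k**2/4 - 9*k/4 - 1/2.
deg f ≤ 4 (via 0,0,3).
Solve for f: f(k) = k*(k + 1)*(k**2 - 4*k + 2)/4 (degree 4 ≤ 4).
R(k) = B(k−1)·f(k)/C(k) = k*(k**2 - 4*k + 2)/((k - 2)*(4*k + 1)); s_k = R·t_k = k*(-k**3 + 3*k**2 + 2*k - 2).
Check: Δs_k = -4*k**3 + 3*k**2 + 9*k + 2. ✓
Σ_(k=2)^n t_k = s_(n+1) − s_(2) = (-n**4 - n**3 + 5*n**2 + 7*n + 2) − (12), i.e. -n**4 - n**3 + 5*n**2 + 7*n - 10.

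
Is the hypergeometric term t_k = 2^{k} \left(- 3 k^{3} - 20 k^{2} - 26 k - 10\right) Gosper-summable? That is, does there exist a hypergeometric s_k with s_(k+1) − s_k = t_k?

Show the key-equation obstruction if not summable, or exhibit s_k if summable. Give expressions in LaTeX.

Ratio r(k) = 2*(3*k**3 + 29*k**2 + 75*k + 59)/(3*k**3 + 20*k**2 + 26*k + 10).
A = 2, B = 1, C = k**3 + 20*k**2/3 + 26*k/3 + 10/3.
Solve (2)·f(k+1) − (1)·f(k) = k**3 + 20*k**2/3 + 26*k/3 + 10/3.
From deg A=0, deg B=0, deg C=3: d=3.
Solving with deg f ≤ 3: f(k) = k**2*(3*k + 2)/3.
So s_k = (B(k−1)f/C)·t_k = (k**2*(3*k + 2)/(3*k**3 + 20*k**2 + 26*k + 10))·t_k = 2**k*k**2*(-3*k - 2).
Check: Δs_k = 2**k*(-3*k**3 - 20*k**2 - 26*k - 10). ✓

Yes. s_k = 2^{k} k^{2} \left(- 3 k - 2\right).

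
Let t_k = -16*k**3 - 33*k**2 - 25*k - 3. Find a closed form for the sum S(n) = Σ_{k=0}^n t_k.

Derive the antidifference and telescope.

S(n) = -4*n**4 - 19*n**3 - 33*n**2 - 21*n - 3

Step 1: r(k) = (16*k**3 + 81*k**2 + 139*k + 77)/(16*k**3 + 33*k**2 + 25*k + 3).
So A=1 and B=1, with C=k**3 + 33*k**2/16 + 25*k/16 + 3/16.
Set up (1)·f(k+1) − (1)·f(k) − (k**3 + 33*k**2/16 + 25*k/16 + 3/16) = 0.
Degrees (0,0,3) ⇒ d ≤ 4.
Match coefficients ⇒ f(k) = k*(4*k**3 + 3*k**2 - 4)/16.
Get s_k = R·t_k = k*(-4*k**3 - 3*k**2 + 4) with R(k) = B(k−1)f(k)/C(k) = k*(4*k**3 + 3*k**2 - 4)/(16*k**3 + 33*k**2 + 25*k + 3).
Check: Δs_k = -16*k**3 - 33*k**2 - 25*k - 3. ✓
Σ_(k=0)^n t_k = s_(n+1) − s_(0) = (-4*n**4 - 19*n**3 - 33*n**2 - 21*n - 3) − (0), i.e. -4*n**4 - 19*n**3 - 33*n**2 - 21*n - 3.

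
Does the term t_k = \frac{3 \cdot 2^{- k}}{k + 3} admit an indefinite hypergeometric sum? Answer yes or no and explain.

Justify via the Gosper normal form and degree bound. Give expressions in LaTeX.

Ratio r(k) = (k + 3)/(2*(k + 4)).
So A=k/2 + 3/2 and B=k + 4, with C=1.
Need (k/2 + 3/2)·f(k+1) − (k + 3)·f(k) = 1.
deg f ≤ -1 (via 1,1,0).
deg f ≤ -1 is impossible — no certificate.

No. Not Gosper-summable.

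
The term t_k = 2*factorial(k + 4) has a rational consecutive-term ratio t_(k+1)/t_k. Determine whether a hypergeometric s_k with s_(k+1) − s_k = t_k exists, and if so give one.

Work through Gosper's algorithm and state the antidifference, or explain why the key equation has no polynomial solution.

not Gosper-summable; s_k does not exist

r(k) = k + 5 after simplifying.
A = k + 5, B = 1, C = 1.
Key eq: (k + 5)·f(k+1) = (1)·f(k) + (1).
Bound: deg f ≤ -1.
Negative degree bound (-1): no f exists, t_k not Gosper-summable.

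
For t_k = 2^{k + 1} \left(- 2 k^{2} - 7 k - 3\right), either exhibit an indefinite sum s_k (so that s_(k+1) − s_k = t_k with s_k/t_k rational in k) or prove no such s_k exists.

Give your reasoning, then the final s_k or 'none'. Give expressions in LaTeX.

s_k = 2^{k + 1} \left(- 2 k^{2} + k - 1\right)

r(k) = 2*(2*k**2 + 11*k + 12)/(2*k**2 + 7*k + 3) after simplifying.
So A=2 and B=1, with C=k**2 + 7*k/2 + 3/2.
Set up (2)·f(k+1) − (1)·f(k) − (k**2 + 7*k/2 + 3/2) = 0.
From deg A=0, deg B=0, deg C=2: d=2.
Solving with deg f ≤ 2: f(k) = (2*k**2 - k + 1)/2.
Certificate R = B(k−1)f/C = (2*k**2 - k + 1)/((k + 3)*(2*k + 1)) gives s_k = 2**(k + 1)*(-2*k**2 + k - 1).
Δs = 2**(k + 1)*(-2*k**2 - 7*k - 3), as required.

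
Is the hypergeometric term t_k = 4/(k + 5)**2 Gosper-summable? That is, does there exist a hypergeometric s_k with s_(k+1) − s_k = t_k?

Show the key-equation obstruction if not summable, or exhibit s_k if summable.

No — key equation has no polynomial f.

Ratio r(k) = (k + 5)**2/(k + 6)**2.
Factor: A=k**2 + 10*k + 25; B=k**2 + 12*k + 36; C=1.
Need (k**2 + 10*k + 25)·f(k+1) − (k**2 + 10*k + 25)·f(k) = 1.
deg f ≤ 0 (via 2,2,0).
f = c0 ⇒ A·f(k+1) − B(k−1)·f(k) − C = -1. The system {-1 = 0} is inconsistent; no antidifference.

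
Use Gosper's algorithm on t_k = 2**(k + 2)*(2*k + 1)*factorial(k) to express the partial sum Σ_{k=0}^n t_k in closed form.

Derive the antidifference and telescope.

Step 1: r(k) = 2*(k + 1)*(2*k + 3)/(2*k + 1).
So A=2*k + 2 and B=1, with C=k + 1/2.
Set up (2*k + 2)·f(k+1) − (1)·f(k) − (k + 1/2) = 0.
d = 0 from the (1,0,1) case.
Coefficient equations give f(k) = 1/2.
Then R = B(k−1)f/C = 1/(2*k + 1), so s_k = R(k)·t_k = 2**(k + 2)*factorial(k).
s_(k+1) − s_k = 2**(k + 2)*(2*k + 1)*factorial(k) = t_k.
Σ_(k=0)^n t_k = s_(n+1) − s_(0) = (2**(n + 3)*factorial(n + 1)) − (4), i.e. 8*2**n*factorial(n + 1) - 4.

S(n) = 8*2**n*factorial(n + 1) - 4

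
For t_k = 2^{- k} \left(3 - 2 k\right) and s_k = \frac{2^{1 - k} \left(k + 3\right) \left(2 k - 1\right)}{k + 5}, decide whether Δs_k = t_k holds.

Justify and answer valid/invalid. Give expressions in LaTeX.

s_(k+1) = (k + 4)*(2*k + 1)/(2**k*(k + 6))
s_(k+1) − s_k = (-2*k**3 - 15*k**2 - 5*k + 56)/(2**k*(k**2 + 11*k + 30))
(s_(k+1) − s_k) − t_k = 2*(2*k**2 + 11*k - 17)/(2**k*(k**2 + 11*k + 30))

Invalid: residual \frac{2 \cdot 2^{- k} \left(2 k^{2} + 11 k - 17\right)}{k^{2} + 11 k + 30} ≠ 0.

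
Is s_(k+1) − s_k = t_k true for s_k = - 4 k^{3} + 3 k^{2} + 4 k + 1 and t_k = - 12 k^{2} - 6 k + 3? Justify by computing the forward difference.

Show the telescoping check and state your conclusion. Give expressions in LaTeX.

valid; difference matches t_k

s_(k+1) = -4*k**3 - 9*k**2 - 2*k + 4
s_(k+1) − s_k = -12*k**2 - 6*k + 3
(s_(k+1) − s_k) − t_k = 0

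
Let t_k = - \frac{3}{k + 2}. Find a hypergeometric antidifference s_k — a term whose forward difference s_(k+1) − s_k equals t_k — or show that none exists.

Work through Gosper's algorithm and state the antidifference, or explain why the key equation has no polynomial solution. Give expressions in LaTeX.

no hypergeometric antidifference exists

Step 1: r(k) = (k + 2)/(k + 3).
A = k + 2, B = k + 3, C = 1.
f must satisfy (k + 2)·f(k+1) − (k + 2)·f(k) = 1.
Degrees (1,1,0) ⇒ d ≤ 0.
f = c0 ⇒ A·f(k+1) − B(k−1)·f(k) − C = -1. The system {-1 = 0} is inconsistent; no antidifference.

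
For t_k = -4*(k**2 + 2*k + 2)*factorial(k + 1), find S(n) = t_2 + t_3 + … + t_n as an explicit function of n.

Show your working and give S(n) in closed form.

S(n) = -4*n*factorial(n + 2) - 4*factorial(n + 2) + 48

Step 1: r(k) = (k + 2)*(2*k + (k + 1)**2 + 4)/(k**2 + 2*k + 2).
Take A(k)=k + 2, B(k)=1, C(k)=k**2 + 2*k + 2.
Key eq: (k + 2)·f(k+1) = (1)·f(k) + (k**2 + 2*k + 2).
deg f ≤ 1 (via 1,0,2).
A polynomial solution: f(k) = k.
So s_k = (B(k−1)f/C)·t_k = (k/(k**2 + 2*k + 2))·t_k = -4*k*factorial(k + 1).
Check: Δs_k = -4*(k**2 + 2*k + 2)*factorial(k + 1). ✓
Evaluate: s_(n+1) = -4*(n + 1)*factorial(n + 2); subtract s_(2) = -48 ⇒ S(n) = -4*n*factorial(n + 2) - 4*factorial(n + 2) + 48.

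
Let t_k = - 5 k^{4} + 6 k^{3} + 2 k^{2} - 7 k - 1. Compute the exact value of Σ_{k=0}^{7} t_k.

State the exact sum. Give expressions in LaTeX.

Step 1: r(k) = (5*k**4 + 14*k**3 + 10*k**2 + 5*k + 5)/(5*k**4 - 6*k**3 - 2*k**2 + 7*k + 1).
Factor: A=1; B=1; C=k**4 - 6*k**3/5 - 2*k**2/5 + 7*k/5 + 1/5.
Set up (1)·f(k+1) − (1)·f(k) − (k**4 - 6*k**3/5 - 2*k**2/5 + 7*k/5 + 1/5) = 0.
Degrees (0,0,4) ⇒ d ≤ 5.
Match coefficients ⇒ f(k) = k*(k**4 - 4*k**3 + 4*k**2 + 3*k - 3)/5.
Then R = B(k−1)f/C = k*(k**4 - 4*k**3 + 4*k**2 + 3*k - 3)/(5*k**4 - 6*k**3 - 2*k**2 + 7*k + 1), so s_k = R(k)·t_k = k*(-k**4 + 4*k**3 - 4*k**2 - 3*k + 3).
s_(k+1) − s_k = -5*k**4 + 6*k**3 + 2*k**2 - 7*k - 1 = t_k.
Telescoping: Σ = s_(8) − s_(0) = -18600 − (0) = -18600.

Σ = -18600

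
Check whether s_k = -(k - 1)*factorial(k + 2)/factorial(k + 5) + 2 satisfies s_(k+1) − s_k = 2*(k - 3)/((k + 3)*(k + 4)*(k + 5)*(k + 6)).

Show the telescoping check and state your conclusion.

s_(k+1) = -k*factorial(k + 3)/factorial(k + 6) + 2
s_(k+1) − s_k = 2*(k - 3)/((k + 3)*(k + 4)*(k + 5)*(k + 6))
(s_(k+1) − s_k) − t_k = 0

valid; difference matches t_k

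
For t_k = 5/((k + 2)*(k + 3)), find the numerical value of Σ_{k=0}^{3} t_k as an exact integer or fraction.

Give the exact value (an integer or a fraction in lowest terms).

Compute t_(k+1)/t_k: get (k + 2)/(k + 4).
A = k + 2, B = k + 4, C = 1.
Need (k + 2)·f(k+1) − (k + 3)·f(k) = 1.
deg f ≤ 1 (via 1,1,0).
Solving with deg f ≤ 1: f(k) = k/2.
R(k) = B(k−1)·f(k)/C(k) = k*(k + 3)/2; s_k = R·t_k = 5*k/(2*(k + 2)).
Δs = 5/(k**2 + 5*k + 6), as required.
Evaluate s at k=4 and k=0: 5/3 and 0; difference 5/3.

Σ = 5/3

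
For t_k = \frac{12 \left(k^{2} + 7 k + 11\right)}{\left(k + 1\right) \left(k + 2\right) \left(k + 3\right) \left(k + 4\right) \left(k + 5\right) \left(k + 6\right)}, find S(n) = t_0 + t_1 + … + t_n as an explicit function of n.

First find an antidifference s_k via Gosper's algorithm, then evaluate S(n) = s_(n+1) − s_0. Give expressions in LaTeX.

The ratio is (k + 1)*(7*k + (k + 1)**2 + 18)/((k + 7)*(k**2 + 7*k + 11)).
Take A(k)=k + 1, B(k)=k + 7, C(k)=k**2 + 7*k + 11.
f must satisfy (k + 1)·f(k+1) − (k + 6)·f(k) = k**2 + 7*k + 11.
From deg A=1, deg B=1, deg C=2: d=5.
Match coefficients ⇒ f(k) = k*(k + 2)*(k + 4)*(k**2 + 9*k + 23)/45.
Certificate R = B(k−1)f/C = k*(k + 2)*(k + 4)*(k + 6)*(k**2 + 9*k + 23)/(45*(k**2 + 7*k + 11)) gives s_k = 4*k*(k**2 + 9*k + 23)/(15*(k**3 + 9*k**2 + 23*k + 15)).
Δs = 12*(k**2 + 7*k + 11)/(k**6 + 21*k**5 + 175*k**4 + 735*k**3 + 1624*k**2 + 1764*k + 720), as required.
s_(n+1) = 4*(n**3 + 12*n**2 + 44*n + 33)/(15*(n**3 + 12*n**2 + 44*n + 48)) and s_(0) = 0, so S(n) = 4*(n**3 + 12*n**2 + 44*n + 33)/(15*(n**3 + 12*n**2 + 44*n + 48)).

S(n) = \frac{4 \left(n^{3} + 12 n^{2} + 44 n + 33\right)}{15 \left(n^{3} + 12 n^{2} + 44 n + 48\right)}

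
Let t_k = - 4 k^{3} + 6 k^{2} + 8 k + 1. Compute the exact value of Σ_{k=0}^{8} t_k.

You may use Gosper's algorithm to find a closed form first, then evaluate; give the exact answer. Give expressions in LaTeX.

r(k) = (4*k**3 + 6*k**2 - 8*k - 11)/(4*k**3 - 6*k**2 - 8*k - 1) after simplifying.
Factor: A=1; B=1; C=k**3 - 3*k**2/2 - 2*k - 1/4.
Set up (1)·f(k+1) − (1)·f(k) − (k**3 - 3*k**2/2 - 2*k - 1/4) = 0.
Bound: deg f ≤ 4.
Coefficient equations give f(k) = k*(k**3 - 4*k**2 + 2)/4.
Certificate R = B(k−1)f/C = k*(k**3 - 4*k**2 + 2)/(4*k**3 - 6*k**2 - 8*k - 1) gives s_k = k*(-k**3 + 4*k**2 - 2).
Check: Δs_k = -4*k**3 + 6*k**2 + 8*k + 1. ✓
Telescoping: Σ = s_(9) − s_(0) = -3663 − (0) = -3663.

Σ = -3663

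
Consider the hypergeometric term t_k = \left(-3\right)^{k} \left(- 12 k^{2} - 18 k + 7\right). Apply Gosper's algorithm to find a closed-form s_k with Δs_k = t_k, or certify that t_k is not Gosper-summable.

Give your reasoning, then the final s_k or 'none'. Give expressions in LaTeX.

t_(k+1)/t_k = 3*(-12*k**2 - 42*k - 23)/(12*k**2 + 18*k - 7).
A = -3, B = 1, C = k**2 + 3*k/2 - 7/12.
Need (-3)·f(k+1) − (1)·f(k) = k**2 + 3*k/2 - 7/12.
From deg A=0, deg B=0, deg C=2: d=2.
Match coefficients ⇒ f(k) = -(3*k**2 - 4)/12.
Get s_k = R·t_k = (-3)**k*(3*k**2 - 4) with R(k) = B(k−1)f(k)/C(k) = -(3*k**2 - 4)/(12*k**2 + 18*k - 7).
Δs = (-3)**k*(-12*k**2 - 18*k + 7), as required.

s_k = \left(-3\right)^{k} \left(3 k^{2} - 4\right)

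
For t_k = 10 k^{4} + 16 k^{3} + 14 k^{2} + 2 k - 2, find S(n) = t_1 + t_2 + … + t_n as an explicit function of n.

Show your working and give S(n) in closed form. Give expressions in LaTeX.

Compute t_(k+1)/t_k: get (5*k**4 + 28*k**3 + 61*k**2 + 59*k + 20)/(5*k**4 + 8*k**3 + 7*k**2 + k - 1).
A = 1, B = 1, C = k**4 + 8*k**3/5 + 7*k**2/5 + k/5 - 1/5.
Key eq: (1)·f(k+1) = (1)·f(k) + (k**4 + 8*k**3/5 + 7*k**2/5 + k/5 - 1/5).
d = 5 from the (0,0,4) case.
A polynomial solution: f(k) = k*(2*k**4 - k**3 - 2*k - 1)/10.
R(k) = B(k−1)·f(k)/C(k) = k*(2*k**4 - k**3 - 2*k - 1)/(2*(5*k**4 + 8*k**3 + 7*k**2 + k - 1)); s_k = R·t_k = k*(2*k**4 - k**3 - 2*k - 1).
s_(k+1) − s_k = 10*k**4 + 16*k**3 + 14*k**2 + 2*k - 2 = t_k.
s_(n+1) = 2*n**5 + 9*n**4 + 16*n**3 + 12*n**2 + n - 2 and s_(1) = -2, so S(n) = n*(2*n**4 + 9*n**3 + 16*n**2 + 12*n + 1).

S(n) = n \left(2 n^{4} + 9 n^{3} + 16 n^{2} + 12 n + 1\right)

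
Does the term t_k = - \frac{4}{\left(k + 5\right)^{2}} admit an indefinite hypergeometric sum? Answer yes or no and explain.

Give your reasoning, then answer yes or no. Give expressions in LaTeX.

No — key equation has no polynomial f.

The ratio is (k + 5)**2/(k + 6)**2.
Take A(k)=k**2 + 10*k + 25, B(k)=k**2 + 12*k + 36, C(k)=1.
Need (k**2 + 10*k + 25)·f(k+1) − (k**2 + 10*k + 25)·f(k) = 1.
From deg A=2, deg B=2, deg C=0: d=0.
Write f(k) = c0. Then LHS − RHS = -1, requiring -1 = 0: contradictory. No certificate.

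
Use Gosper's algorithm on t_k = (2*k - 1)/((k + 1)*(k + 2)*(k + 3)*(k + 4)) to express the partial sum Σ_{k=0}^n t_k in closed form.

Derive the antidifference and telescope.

The ratio is (k + 1)*(2*k + 1)/((k + 5)*(2*k - 1)).
Normal form (A,B,C) = (k + 1, k + 5, k - 1/2).
Key eq: (k + 1)·f(k+1) = (k + 4)·f(k) + (k - 1/2).
Degrees (1,1,1) ⇒ d ≤ 3.
Coefficient equations give f(k) = -k/2.
Get s_k = R·t_k = -k/((k + 1)*(k + 2)*(k + 3)) with R(k) = B(k−1)f(k)/C(k) = -k*(k + 4)/(2*k - 1).
Verify: (2*k - 1)/(k**4 + 10*k**3 + 35*k**2 + 50*k + 24) matches t_k.
Telescope: S(n) = s_(n+1) − s_(0) = (-n - 1)/(n**3 + 9*n**2 + 26*n + 24) − (0) = (-n - 1)/(n**3 + 9*n**2 + 26*n + 24).

S(n) = (-n - 1)/(n**3 + 9*n**2 + 26*n + 24)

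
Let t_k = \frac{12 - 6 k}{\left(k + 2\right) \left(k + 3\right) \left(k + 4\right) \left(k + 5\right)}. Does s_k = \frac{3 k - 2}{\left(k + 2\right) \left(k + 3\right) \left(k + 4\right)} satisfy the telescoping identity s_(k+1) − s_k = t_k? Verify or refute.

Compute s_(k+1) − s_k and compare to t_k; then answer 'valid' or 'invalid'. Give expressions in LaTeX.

Valid — Δs_k = t_k.

s_(k+1) = (3*k + 1)/((k + 3)*(k + 4)*(k + 5))
s_(k+1) − s_k = 6*(2 - k)/(k**4 + 14*k**3 + 71*k**2 + 154*k + 120)
(s_(k+1) − s_k) − t_k = 0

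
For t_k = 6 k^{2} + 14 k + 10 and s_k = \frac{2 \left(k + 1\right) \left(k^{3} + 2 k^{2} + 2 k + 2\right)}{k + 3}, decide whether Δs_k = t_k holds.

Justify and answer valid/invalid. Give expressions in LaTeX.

Invalid: residual \frac{4 \left(- 2 k^{3} - 14 k^{2} - 24 k - 13\right)}{k^{2} + 7 k + 12} ≠ 0.

s_(k+1) = 2*(k**4 + 7*k**3 + 19*k**2 + 25*k + 14)/(k + 4)
s_(k+1) − s_k = 2*(3*k**4 + 24*k**3 + 62*k**2 + 71*k + 34)/(k**2 + 7*k + 12)
(s_(k+1) − s_k) − t_k = 4*(-2*k**3 - 14*k**2 - 24*k - 13)/(k**2 + 7*k + 12)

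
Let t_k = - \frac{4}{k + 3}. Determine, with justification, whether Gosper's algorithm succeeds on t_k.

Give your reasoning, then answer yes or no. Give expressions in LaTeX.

No — t_k has no hypergeometric antidifference.

Ratio r(k) = (k + 3)/(k + 4).
Take A(k)=k + 3, B(k)=k + 4, C(k)=1.
Solve (k + 3)·f(k+1) − (k + 3)·f(k) = 1.
From deg A=1, deg B=1, deg C=0: d=0.
Write f(k) = c0. Then LHS − RHS = -1, requiring -1 = 0: contradictory. No certificate.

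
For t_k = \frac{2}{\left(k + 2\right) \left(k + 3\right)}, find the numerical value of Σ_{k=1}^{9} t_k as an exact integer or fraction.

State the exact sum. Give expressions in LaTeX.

Σ = 1/2

r(k) = (k + 2)/(k + 4) after simplifying.
Factor: A=k + 2; B=k + 4; C=1.
Set up (k + 2)·f(k+1) − (k + 3)·f(k) − (1) = 0.
From deg A=1, deg B=1, deg C=0: d=1.
Match coefficients ⇒ f(k) = k/2.
Then R = B(k−1)f/C = k*(k + 3)/2, so s_k = R(k)·t_k = k/(k + 2).
Verify: 2/(k**2 + 5*k + 6) matches t_k.
Evaluate s at k=10 and k=1: 5/6 and 1/3; difference 1/2.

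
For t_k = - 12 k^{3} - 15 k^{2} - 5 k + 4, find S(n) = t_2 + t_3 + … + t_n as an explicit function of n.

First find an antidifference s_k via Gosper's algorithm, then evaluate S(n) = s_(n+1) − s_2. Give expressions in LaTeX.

Ratio r(k) = (12*k**3 + 51*k**2 + 71*k + 28)/(12*k**3 + 15*k**2 + 5*k - 4).
Take A(k)=1, B(k)=1, C(k)=k**3 + 5*k**2/4 + 5*k/12 - 1/3.
f must satisfy (1)·f(k+1) − (1)·f(k) = k**3 + 5*k**2/4 + 5*k/12 - 1/3.
Degrees (0,0,3) ⇒ d ≤ 4.
Match coefficients ⇒ f(k) = k*(3*k**3 - k**2 - 2*k - 4)/12.
R(k) = B(k−1)·f(k)/C(k) = k*(3*k**3 - k**2 - 2*k - 4)/(12*k**3 + 15*k**2 + 5*k - 4); s_k = R·t_k = k*(-3*k**3 + k**2 + 2*k + 4).
Δs = -12*k**3 - 15*k**2 - 5*k + 4, as required.
Σ_(k=2)^n t_k = s_(n+1) − s_(2) = (-3*n**4 - 11*n**3 - 13*n**2 - n + 4) − (-24), i.e. -3*n**4 - 11*n**3 - 13*n**2 - n + 28.

S(n) = - 3 n^{4} - 11 n^{3} - 13 n^{2} - n + 28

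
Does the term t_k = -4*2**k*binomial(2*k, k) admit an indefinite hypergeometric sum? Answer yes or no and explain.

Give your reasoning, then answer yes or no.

Ratio r(k) = 4*(2*k + 1)/(k + 1).
Normal form (A,B,C) = (8*k + 4, k + 1, 1).
f must satisfy (8*k + 4)·f(k+1) − (k)·f(k) = 1.
d = -1 from the (1,1,0) case.
Negative degree bound (-1): no f exists, t_k not Gosper-summable.

No. Not Gosper-summable.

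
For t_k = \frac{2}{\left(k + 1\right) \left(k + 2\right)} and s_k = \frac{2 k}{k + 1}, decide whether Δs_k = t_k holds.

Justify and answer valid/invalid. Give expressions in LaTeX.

s_(k+1) = 2*(k + 1)/(k + 2)
s_(k+1) − s_k = 2/(k**2 + 3*k + 2)
(s_(k+1) − s_k) − t_k = 0

valid (s_(k+1) − s_k reduces to t_k)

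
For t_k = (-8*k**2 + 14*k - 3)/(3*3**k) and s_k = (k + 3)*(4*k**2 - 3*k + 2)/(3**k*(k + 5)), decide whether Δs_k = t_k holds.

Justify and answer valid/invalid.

Invalid: residual 2*(8*k**3 + 38*k**2 - 76*k + 21)/(3*3**k*(k**2 + 11*k + 30)) ≠ 0.

s_(k+1) = (4*k**3 + 21*k**2 + 23*k + 12)/(3*3**k*(k + 6))
s_(k+1) − s_k = (-8*k**4 - 58*k**3 - 13*k**2 + 235*k - 48)/(3*3**k*(k**2 + 11*k + 30))
(s_(k+1) − s_k) − t_k = 2*(8*k**3 + 38*k**2 - 76*k + 21)/(3*3**k*(k**2 + 11*k + 30))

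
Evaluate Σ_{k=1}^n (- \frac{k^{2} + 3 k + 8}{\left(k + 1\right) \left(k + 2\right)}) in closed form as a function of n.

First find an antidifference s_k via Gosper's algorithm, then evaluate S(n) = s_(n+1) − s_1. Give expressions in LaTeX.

The ratio is (k + 1)*(3*k + (k + 1)**2 + 11)/((k + 3)*(k**2 + 3*k + 8)).
Take A(k)=k + 1, B(k)=k + 3, C(k)=k**2 + 3*k + 8.
Key eq: (k + 1)·f(k+1) = (k + 2)·f(k) + (k**2 + 3*k + 8).
Degrees (1,1,2) ⇒ d ≤ 2.
Coefficient equations give f(k) = k*(k + 7).
Certificate R = B(k−1)f/C = k*(k + 2)*(k + 7)/(k**2 + 3*k + 8) gives s_k = k*(-k - 7)/(k + 1).
Check: Δs_k = (-k**2 - 3*k - 8)/(k**2 + 3*k + 2). ✓
s_(n+1) = (-n**2 - 9*n - 8)/(n + 2) and s_(1) = -4, so S(n) = n*(-n - 5)/(n + 2).

S(n) = \frac{n \left(- n - 5\right)}{n + 2}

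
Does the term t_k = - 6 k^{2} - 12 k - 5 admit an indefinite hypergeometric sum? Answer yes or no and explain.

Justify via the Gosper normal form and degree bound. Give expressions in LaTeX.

Ratio r(k) = (6*k**2 + 24*k + 23)/(6*k**2 + 12*k + 5).
A = 1, B = 1, C = k**2 + 2*k + 5/6.
Solve (1)·f(k+1) − (1)·f(k) = k**2 + 2*k + 5/6.
From deg A=0, deg B=0, deg C=2: d=3.
Coefficient equations give f(k) = k**2*(2*k + 3)/6.
Then R = B(k−1)f/C = k**2*(2*k + 3)/(6*k**2 + 12*k + 5), so s_k = R(k)·t_k = k**2*(-2*k - 3).
Verify: -6*k**2 - 12*k - 5 matches t_k.

Yes. s_k = k^{2} \left(- 2 k - 3\right).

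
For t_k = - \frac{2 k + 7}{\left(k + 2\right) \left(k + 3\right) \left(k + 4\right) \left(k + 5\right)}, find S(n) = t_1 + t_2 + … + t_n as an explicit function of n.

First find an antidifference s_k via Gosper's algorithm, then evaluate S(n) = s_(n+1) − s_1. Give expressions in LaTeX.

t_(k+1)/t_k = (k + 2)*(2*k + 9)/((k + 6)*(2*k + 7)).
A = k + 2, B = k + 6, C = k + 7/2.
Need (k + 2)·f(k+1) − (k + 5)·f(k) = k + 7/2.
d = 3 from the (1,1,1) case.
Solve for f: f(k) = k*(k + 3)*(k + 6)/16 (degree 3 ≤ 3).
Certificate R = B(k−1)f/C = k*(k + 3)*(k + 5)*(k + 6)/(8*(2*k + 7)) gives s_k = k*(-k - 6)/(8*(k**2 + 6*k + 8)).
Check: Δs_k = (-2*k - 7)/(k**4 + 14*k**3 + 71*k**2 + 154*k + 120). ✓
Σ_(k=1)^n t_k = s_(n+1) − s_(1) = ((-n**2 - 8*n - 7)/(8*(n**2 + 8*n + 15))) − (-7/120), i.e. n*(-n - 8)/(15*(n**2 + 8*n + 15)).

S(n) = \frac{n \left(- n - 8\right)}{15 \left(n^{2} + 8 n + 15\right)}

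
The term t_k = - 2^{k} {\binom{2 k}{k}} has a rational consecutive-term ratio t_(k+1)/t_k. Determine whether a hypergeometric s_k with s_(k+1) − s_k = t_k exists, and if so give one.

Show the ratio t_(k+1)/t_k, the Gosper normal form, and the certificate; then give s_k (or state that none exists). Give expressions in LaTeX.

r(k) = 4*(2*k + 1)/(k + 1) after simplifying.
So A=8*k + 4 and B=k + 1, with C=1.
f must satisfy (8*k + 4)·f(k+1) − (k)·f(k) = 1.
Bound: deg f ≤ -1.
Bound -1 < 0, so the key equation has no polynomial solution.

not Gosper-summable; s_k does not exist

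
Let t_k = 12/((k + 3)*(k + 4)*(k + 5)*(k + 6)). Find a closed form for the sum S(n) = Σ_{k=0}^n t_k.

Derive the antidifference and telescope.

Compute t_(k+1)/t_k: get (k + 3)/(k + 7).
Factor: A=k + 3; B=k + 7; C=1.
Solve (k + 3)·f(k+1) − (k + 6)·f(k) = 1.
Degrees (1,1,0) ⇒ d ≤ 3.
Match coefficients ⇒ f(k) = k*(k**2 + 12*k + 47)/180.
Then R = B(k−1)f/C = k*(k + 6)*(k**2 + 12*k + 47)/180, so s_k = R(k)·t_k = k*(k**2 + 12*k + 47)/(15*(k + 3)*(k + 4)*(k + 5)).
Check: Δs_k = 12/(k**4 + 18*k**3 + 119*k**2 + 342*k + 360). ✓
Σ_(k=0)^n t_k = s_(n+1) − s_(0) = ((n**3 + 15*n**2 + 74*n + 60)/(15*(n**3 + 15*n**2 + 74*n + 120))) − (0), i.e. (n**3 + 15*n**2 + 74*n + 60)/(15*(n**3 + 15*n**2 + 74*n + 120)).

S(n) = (n**3 + 15*n**2 + 74*n + 60)/(15*(n**3 + 15*n**2 + 74*n + 120))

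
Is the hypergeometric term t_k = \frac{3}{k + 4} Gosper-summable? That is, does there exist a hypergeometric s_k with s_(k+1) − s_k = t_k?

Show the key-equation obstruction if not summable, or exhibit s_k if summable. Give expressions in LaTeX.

No — key equation has no polynomial f.

Step 1: r(k) = (k + 4)/(k + 5).
Take A(k)=k + 4, B(k)=k + 5, C(k)=1.
Set up (k + 4)·f(k+1) − (k + 4)·f(k) − (1) = 0.
Bound: deg f ≤ 0.
Put f(k) = c0: A·f(k+1) − B(k−1)·f(k) − C = -1; need -1 = 0 — inconsistent ⇒ no f, not summable.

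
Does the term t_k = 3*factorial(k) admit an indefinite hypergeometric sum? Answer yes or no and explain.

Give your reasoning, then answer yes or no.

Step 1: r(k) = k + 1.
Normal form (A,B,C) = (k + 1, 1, 1).
Solve (k + 1)·f(k+1) − (1)·f(k) = 1.
From deg A=1, deg B=0, deg C=0: d=-1.
deg f ≤ -1 is impossible — no certificate.

No. Not Gosper-summable.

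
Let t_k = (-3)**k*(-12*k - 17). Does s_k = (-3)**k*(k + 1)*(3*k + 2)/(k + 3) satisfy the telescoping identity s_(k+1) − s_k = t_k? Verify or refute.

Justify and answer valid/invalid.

s_(k+1) = (-3)**(k + 1)*(k + 2)*(3*k + 5)/(k + 4)
s_(k+1) − s_k = (-3)**k*(-12*k**3 - 77*k**2 - 151*k - 98)/(k**2 + 7*k + 12)
(s_(k+1) − s_k) − t_k = (-3)**k*(24*k**2 + 112*k + 106)/(k**2 + 7*k + 12)

Invalid: residual (-3)**k*(24*k**2 + 112*k + 106)/(k**2 + 7*k + 12) ≠ 0.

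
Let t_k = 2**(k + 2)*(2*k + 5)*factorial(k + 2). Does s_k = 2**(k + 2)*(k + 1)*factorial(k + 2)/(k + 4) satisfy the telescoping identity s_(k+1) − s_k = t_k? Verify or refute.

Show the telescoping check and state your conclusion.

Invalid: residual -12*2**k*(2*k**2 + 13*k + 19)*factorial(k + 2)/((k + 4)*(k + 5)) ≠ 0.

s_(k+1) = 2**(k + 3)*(k + 2)*factorial(k + 3)/(k + 5)
s_(k+1) − s_k = 2**(k + 2)*(2*k**3 + 17*k**2 + 46*k + 43)*factorial(k + 2)/((k + 4)*(k + 5))
(s_(k+1) − s_k) − t_k = -12*2**k*(2*k**2 + 13*k + 19)*factorial(k + 2)/((k + 4)*(k + 5))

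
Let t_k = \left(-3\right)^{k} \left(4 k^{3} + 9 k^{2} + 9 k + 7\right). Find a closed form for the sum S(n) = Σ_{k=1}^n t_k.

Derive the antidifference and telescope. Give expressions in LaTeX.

S(n) = 3 \left(-3\right)^{n} n^{3} + 9 \left(-3\right)^{n} n^{2} + 9 \left(-3\right)^{n} n + 6 \left(-3\right)^{n} - 6

Step 1: r(k) = 3*(-4*k**3 - 21*k**2 - 39*k - 29)/(4*k**3 + 9*k**2 + 9*k + 7).
Normal form (A,B,C) = (-3, 1, k**3 + 9*k**2/4 + 9*k/4 + 7/4).
Key eq: (-3)·f(k+1) = (1)·f(k) + (k**3 + 9*k**2/4 + 9*k/4 + 7/4).
From deg A=0, deg B=0, deg C=3: d=3.
A polynomial solution: f(k) = -(k + 1)*(k**2 - k + 1)/4.
Then R = B(k−1)f/C = -(k + 1)*(k**2 - k + 1)/(4*k**3 + 9*k**2 + 9*k + 7), so s_k = R(k)·t_k = (-3)**k*(-k**3 - 1).
Verify: (-3)**k*(k**3 + 3*(k + 1)**3 + 4) matches t_k.
s_(n+1) = 3*(-3)**n*(n**3 + 3*n**2 + 3*n + 2) and s_(1) = 6, so S(n) = 3*(-3)**n*n**3 + 9*(-3)**n*n**2 + 9*(-3)**n*n + 6*(-3)**n - 6.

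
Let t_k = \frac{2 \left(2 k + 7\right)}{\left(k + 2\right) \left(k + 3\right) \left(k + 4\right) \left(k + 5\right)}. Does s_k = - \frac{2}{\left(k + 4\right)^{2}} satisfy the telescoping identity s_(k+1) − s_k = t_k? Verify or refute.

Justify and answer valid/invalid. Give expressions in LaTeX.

s_(k+1) = -2/(k + 5)**2
s_(k+1) − s_k = -2/(k + 5)**2 + 2/(k + 4)**2
(s_(k+1) − s_k) − t_k = 4*(-3*k**2 - 23*k - 43)/(k**6 + 23*k**5 + 217*k**4 + 1073*k**3 + 2926*k**2 + 4160*k + 2400)

Invalid: residual \frac{4 \left(- 3 k^{2} - 23 k - 43\right)}{k^{6} + 23 k^{5} + 217 k^{4} + 1073 k^{3} + 2926 k^{2} + 4160 k + 2400} ≠ 0.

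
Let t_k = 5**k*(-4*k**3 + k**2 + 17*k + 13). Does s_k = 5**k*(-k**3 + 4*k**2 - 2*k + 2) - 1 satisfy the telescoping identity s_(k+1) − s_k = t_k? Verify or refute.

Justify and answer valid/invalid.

s_(k+1) = 5**(k + 1)*(-2*k - (k + 1)**3 + 4*(k + 1)**2) - 1
s_(k+1) − s_k = 5**k*(-4*k**3 + k**2 + 17*k + 13)
(s_(k+1) − s_k) − t_k = 0

valid (s_(k+1) − s_k reduces to t_k)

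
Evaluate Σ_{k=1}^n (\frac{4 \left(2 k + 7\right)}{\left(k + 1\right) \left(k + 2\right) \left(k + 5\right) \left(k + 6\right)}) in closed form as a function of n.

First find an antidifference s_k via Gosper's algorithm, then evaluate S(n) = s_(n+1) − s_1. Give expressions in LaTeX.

S(n) = \frac{n \left(n + 8\right)}{3 \left(n^{2} + 8 n + 12\right)}

t_(k+1)/t_k = (k + 1)*(k + 5)*(2*k + 9)/((k + 3)*(k + 7)*(2*k + 7)).
Gosper form: A/B · C(k+1)/C(k) with A=k + 1, B=k + 7, C=k**3 + 21*k**2/2 + 73*k/2 + 42.
Set up (k + 1)·f(k+1) − (k + 6)·f(k) − (k**3 + 21*k**2/2 + 73*k/2 + 42) = 0.
Bound: deg f ≤ 5.
Match coefficients ⇒ f(k) = k*(k + 2)*(k + 3)*(k + 4)*(k + 6)/10.
So s_k = (B(k−1)f/C)·t_k = (k*(k + 2)*(k + 6)**2/(5*(2*k + 7)))·t_k = 4*k*(k + 6)/(5*(k**2 + 6*k + 5)).
s_(k+1) − s_k = 4*(2*k + 7)/(k**4 + 14*k**3 + 65*k**2 + 112*k + 60) = t_k.
Σ_(k=1)^n t_k = s_(n+1) − s_(1) = (4*(n**2 + 8*n + 7)/(5*(n**2 + 8*n + 12))) − (7/15), i.e. n*(n + 8)/(3*(n**2 + 8*n + 12)).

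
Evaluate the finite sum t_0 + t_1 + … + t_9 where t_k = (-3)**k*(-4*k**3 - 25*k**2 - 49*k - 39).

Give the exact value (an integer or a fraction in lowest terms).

Compute t_(k+1)/t_k: get 3*(-4*k**3 - 37*k**2 - 111*k - 117)/(4*k**3 + 25*k**2 + 49*k + 39).
Gosper form: A/B · C(k+1)/C(k) with A=-3, B=1, C=k**3 + 25*k**2/4 + 49*k/4 + 39/4.
Key eq: (-3)·f(k+1) = (1)·f(k) + (k**3 + 25*k**2/4 + 49*k/4 + 39/4).
d = 3 from the (0,0,3) case.
Solving with deg f ≤ 3: f(k) = -(k + 3)*(k**2 + k + 1)/4.
Certificate R = B(k−1)f/C = -(k + 3)*(k**2 + k + 1)/(4*k**3 + 25*k**2 + 49*k + 39) gives s_k = (-3)**k*(k**3 + 4*k**2 + 4*k + 3).
Δs = (-3)**k*(-4*k**3 - 25*k**2 - 49*k - 39), as required.
Telescoping: Σ = s_(10) − s_(0) = 85207707 − (3) = 85207704.

Σ = 85207704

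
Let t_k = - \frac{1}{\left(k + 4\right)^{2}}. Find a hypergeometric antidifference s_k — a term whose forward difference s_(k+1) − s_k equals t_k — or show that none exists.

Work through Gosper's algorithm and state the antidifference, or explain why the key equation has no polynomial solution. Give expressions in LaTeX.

Compute t_(k+1)/t_k: get (k + 4)**2/(k + 5)**2.
Gosper form: A/B · C(k+1)/C(k) with A=k**2 + 8*k + 16, B=k**2 + 10*k + 25, C=1.
Need (k**2 + 8*k + 16)·f(k+1) − (k**2 + 8*k + 16)·f(k) = 1.
From deg A=2, deg B=2, deg C=0: d=0.
Generic f = c0 gives residual -1; -1 = 0 cannot hold, so t_k is not Gosper-summable.

none (Gosper's algorithm certifies no s_k)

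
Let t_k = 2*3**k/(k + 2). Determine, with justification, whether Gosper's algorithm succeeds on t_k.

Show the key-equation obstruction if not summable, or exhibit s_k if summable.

Ratio r(k) = 3*(k + 2)/(k + 3).
Factor: A=3*k + 6; B=k + 3; C=1.
f must satisfy (3*k + 6)·f(k+1) − (k + 2)·f(k) = 1.
Degrees (1,1,0) ⇒ d ≤ -1.
Negative degree bound (-1): no f exists, t_k not Gosper-summable.

No; the degree bound rules out any f.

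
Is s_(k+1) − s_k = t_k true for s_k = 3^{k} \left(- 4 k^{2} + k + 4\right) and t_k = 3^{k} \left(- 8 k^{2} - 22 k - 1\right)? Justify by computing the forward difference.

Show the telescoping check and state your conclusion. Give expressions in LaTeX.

Valid: the claim telescopes to t_k.

s_(k+1) = 3**(k + 1)*(k - 4*(k + 1)**2 + 5)
s_(k+1) − s_k = 3**k*(-8*k**2 - 22*k - 1)
(s_(k+1) − s_k) − t_k = 0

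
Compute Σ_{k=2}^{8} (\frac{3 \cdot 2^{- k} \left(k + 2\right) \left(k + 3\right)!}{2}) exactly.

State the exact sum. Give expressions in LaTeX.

t_(k+1)/t_k = (k + 3)*(k + 4)/(2*(k + 2)).
Gosper form: A/B · C(k+1)/C(k) with A=k/2 + 2, B=1, C=k + 2.
f must satisfy (k/2 + 2)·f(k+1) − (1)·f(k) = k + 2.
deg f ≤ 0 (via 1,0,1).
A polynomial solution: f(k) = 2.
Get s_k = R·t_k = 3*factorial(k + 3)/2**k with R(k) = B(k−1)f(k)/C(k) = 2/(k + 2).
Δs = 3*(k + 2)*factorial(k + 3)/(2*2**k), as required.
Sum = s_(9) − s_(2); s_(9) = 2806650, s_(2) = 90 ⇒ 2806560.

Σ = 2806560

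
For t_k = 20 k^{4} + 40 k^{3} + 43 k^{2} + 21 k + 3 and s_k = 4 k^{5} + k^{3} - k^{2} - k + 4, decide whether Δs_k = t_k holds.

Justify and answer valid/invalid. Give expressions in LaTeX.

Valid — Δs_k = t_k.

s_(k+1) = -k + 4*(k + 1)**5 + (k + 1)**3 - (k + 1)**2 + 3
s_(k+1) − s_k = 20*k**4 + 40*k**3 + 43*k**2 + 21*k + 3
(s_(k+1) − s_k) − t_k = 0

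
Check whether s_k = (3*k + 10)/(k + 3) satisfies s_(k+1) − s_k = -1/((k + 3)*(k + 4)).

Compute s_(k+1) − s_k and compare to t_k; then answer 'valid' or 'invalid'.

s_(k+1) = (3*k + 13)/(k + 4)
s_(k+1) − s_k = -1/(k**2 + 7*k + 12)
(s_(k+1) − s_k) − t_k = 0

valid (s_(k+1) − s_k reduces to t_k)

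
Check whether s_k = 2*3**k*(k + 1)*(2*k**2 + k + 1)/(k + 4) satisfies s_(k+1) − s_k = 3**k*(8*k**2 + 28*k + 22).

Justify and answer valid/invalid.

Invalid: residual 3**(k + 1)*(-8*k**3 - 56*k**2 - 132*k - 86)/(k**2 + 9*k + 20) ≠ 0.

s_(k+1) = 6*3**k*(k + 2)*(k + 2*(k + 1)**2 + 2)/(k + 5)
s_(k+1) − s_k = 3**k*(8*k**4 + 76*k**3 + 266*k**2 + 362*k + 182)/(k**2 + 9*k + 20)
(s_(k+1) − s_k) − t_k = 3**(k + 1)*(-8*k**3 - 56*k**2 - 132*k - 86)/(k**2 + 9*k + 20)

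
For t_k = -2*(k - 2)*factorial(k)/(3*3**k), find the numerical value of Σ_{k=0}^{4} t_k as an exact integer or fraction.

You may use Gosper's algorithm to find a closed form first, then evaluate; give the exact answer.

Compute t_(k+1)/t_k: get (k**2 - 1)/(3*(k - 2)).
Normal form (A,B,C) = (k/3 + 1/3, 1, k - 2).
Set up (k/3 + 1/3)·f(k+1) − (1)·f(k) − (k - 2) = 0.
deg f ≤ 0 (via 1,0,1).
Solve for f: f(k) = 3 (degree 0 ≤ 0).
Get s_k = R·t_k = -2*factorial(k)/3**k with R(k) = B(k−1)f(k)/C(k) = 3/(k - 2).
Δs = -2*(k - 2)*factorial(k)/(3*3**k), as required.
Sum = s_(5) − s_(0); s_(5) = -80/81, s_(0) = -2 ⇒ 82/81.

Σ = 82/81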